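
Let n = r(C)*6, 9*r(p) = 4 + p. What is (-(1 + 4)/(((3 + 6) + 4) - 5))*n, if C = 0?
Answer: -5/3 ≈ -1.6667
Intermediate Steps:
r(p) = 4/9 + p/9 (r(p) = (4 + p)/9 = 4/9 + p/9)
n = 8/3 (n = (4/9 + (⅑)*0)*6 = (4/9 + 0)*6 = (4/9)*6 = 8/3 ≈ 2.6667)
(-(1 + 4)/(((3 + 6) + 4) - 5))*n = -(1 + 4)/(((3 + 6) + 4) - 5)*(8/3) = -5/((9 + 4) - 5)*(8/3) = -5/(13 - 5)*(8/3) = -5/8*(8/3) = -1*5/8*(8/3) = -5/8*8/3 = -5/3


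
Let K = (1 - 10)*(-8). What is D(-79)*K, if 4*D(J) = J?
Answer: -1422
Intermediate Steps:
D(J) = J/4
K = 72 (K = -9*(-8) = 72)
D(-79)*K = ((¼)*(-79))*72 = -79/4*72 = -1422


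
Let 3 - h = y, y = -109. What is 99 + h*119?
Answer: 13427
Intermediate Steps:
h = 112 (h = 3 - 1*(-109) = 3 + 109 = 112)
99 + h*119 = 99 + 112*119 = 99 + 13328 = 13427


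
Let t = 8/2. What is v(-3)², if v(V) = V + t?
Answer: 1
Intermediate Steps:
t = 4 (t = 8*(½) = 4)
v(V) = 4 + V (v(V) = V + 4 = 4 + V)
v(-3)² = (4 - 3)² = 1² = 1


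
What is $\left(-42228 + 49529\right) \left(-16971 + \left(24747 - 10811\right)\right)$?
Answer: $-22158535$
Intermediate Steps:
$\left(-42228 + 49529\right) \left(-16971 + \left(24747 - 10811\right)\right) = 7301 \left(-16971 + 13936\right) = 7301 \left(-3035\right) = -22158535$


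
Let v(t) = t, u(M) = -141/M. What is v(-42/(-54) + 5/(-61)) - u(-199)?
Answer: -1391/109251 ≈ -0.012732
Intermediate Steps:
v(-42/(-54) + 5/(-61)) - u(-199) = (-42/(-54) + 5/(-61)) - (-141)/(-199) = (-42*(-1/54) + 5*(-1/61)) - (-141)*(-1)/199 = (7/9 - 5/61) - 1*141/199 = 382/549 - 141/199 = -1391/109251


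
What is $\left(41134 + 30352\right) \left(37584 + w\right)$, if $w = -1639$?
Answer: $2569564270$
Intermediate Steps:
$\left(41134 + 30352\right) \left(37584 + w\right) = \left(41134 + 30352\right) \left(37584 - 1639\right) = 71486 \cdot 35945 = 2569564270$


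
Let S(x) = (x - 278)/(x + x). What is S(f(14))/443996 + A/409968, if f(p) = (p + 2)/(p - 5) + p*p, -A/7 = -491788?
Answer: 170041536650477/20250186924240 ≈ 8.3970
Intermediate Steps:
A = 3442516 (A = -7*(-491788) = 3442516)
f(p) = p**2 + (2 + p)/(-5 + p) (f(p) = (2 + p)/(-5 + p) + p**2 = p**2 + (2 + p)/(-5 + p))
S(x) = (-278 + x)/(2*x) (S(x) = (-278 + x)/((2*x)) = (-278 + x)*(1/(2*x)) = (-278 + x)/(2*x))
S(f(14))/443996 + A/409968 = ((-278 + (2 + 14 + 14**3 - 5*14**2)/(-5 + 14))/(2*(((2 + 14 + 14**3 - 5*14**2)/(-5 + 14)))))/443996 + 3442516/409968 = ((-278 + (2 + 14 + 2744 - 5*196)/9)/(2*(((2 + 14 + 2744 - 5*196)/9))))*(1/443996) + 3442516*(1/409968) = ((-278 + (2 + 14 + 2744 - 980)/9)/(2*(((2 + 14 + 2744 - 980)/9))))*(1/443996) + 860629/102492 = ((-278 + (1/9)*1780)/(2*(((1/9)*1780))))*(1/443996) + 860629/102492 = ((-278 + 1780/9)/(2*(1780/9)))*(1/443996) + 860629/102492 = ((1/2)*(9/1780)*(-722/9))*(1/443996) + 860629/102492 = -361/1780*1/443996 + 860629/102492 = -361/790312880 + 860629/102492 = 170041536650477/20250186924240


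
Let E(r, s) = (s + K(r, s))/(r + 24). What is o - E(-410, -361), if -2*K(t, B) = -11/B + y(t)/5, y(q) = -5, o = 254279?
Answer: 17716315694/69673 ≈ 2.5428e+5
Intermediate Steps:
K(t, B) = ½ + 11/(2*B) (K(t, B) = -(-11/B - 5/5)/2 = -(-11/B - 5*⅕)/2 = -(-11/B - 1)/2 = -(-1 - 11/B)/2 = ½ + 11/(2*B))
E(r, s) = (s + (11 + s)/(2*s))/(24 + r) (E(r, s) = (s + (11 + s)/(2*s))/(r + 24) = (s + (11 + s)/(2*s))/(24 + r))
o - E(-410, -361) = 254279 - (11 - 361 + 2*(-361)²)/(2*(-361)*(24 - 410)) = 254279 - (-1)*(11 - 361 + 2*130321)/(2*361*(-386)) = 254279 - (-1)*(-1)*(11 - 361 + 260642)/(2*361*386) = 254279 - (-1)*(-1)*260292/(2*361*386) = 254279 - 1*65073/69673 = 254279 - 65073/69673 = 17716315694/69673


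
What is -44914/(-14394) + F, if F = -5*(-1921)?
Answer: 69149642/7197 ≈ 9608.1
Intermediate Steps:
F = 9605
-44914/(-14394) + F = -44914/(-14394) + 9605 = -44914*(-1/14394) + 9605 = 22457/7197 + 9605 = 69149642/7197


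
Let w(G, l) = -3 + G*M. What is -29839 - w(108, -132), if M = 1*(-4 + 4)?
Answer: -29836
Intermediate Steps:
M = 0 (M = 1*0 = 0)
w(G, l) = -3 (w(G, l) = -3 + G*0 = -3 + 0 = -3)
-29839 - w(108, -132) = -29839 - 1*(-3) = -29839 + 3 = -29836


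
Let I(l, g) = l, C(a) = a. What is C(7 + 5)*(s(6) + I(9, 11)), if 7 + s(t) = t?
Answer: 96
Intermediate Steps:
s(t) = -7 + t
C(7 + 5)*(s(6) + I(9, 11)) = (7 + 5)*((-7 + 6) + 9) = 12*(-1 + 9) = 12*8 = 96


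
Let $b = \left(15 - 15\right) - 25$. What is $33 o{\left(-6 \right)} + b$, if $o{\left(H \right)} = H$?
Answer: $-223$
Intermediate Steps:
$b = -25$ ($b = 0 - 25 = -25$)
$33 o{\left(-6 \right)} + b = 33 \left(-6\right) - 25 = -198 - 25 = -223$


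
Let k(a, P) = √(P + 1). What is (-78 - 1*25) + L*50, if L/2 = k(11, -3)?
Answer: -103 + 100*I*√2 ≈ -103.0 + 141.42*I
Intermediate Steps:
k(a, P) = √(1 + P)
L = 2*I*√2 (L = 2*√(1 - 3) = 2*√(-2) = 2*(I*√2) = 2*I*√2 ≈ 2.8284*I)
(-78 - 1*25) + L*50 = (-78 - 1*25) + (2*I*√2)*50 = (-78 - 25) + 100*I*√2 = -103 + 100*I*√2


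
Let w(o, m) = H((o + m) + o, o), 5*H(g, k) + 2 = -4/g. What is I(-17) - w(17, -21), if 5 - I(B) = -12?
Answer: 227/13 ≈ 17.462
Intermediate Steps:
I(B) = 17 (I(B) = 5 - 1*(-12) = 5 + 12 = 17)
H(g, k) = -2/5 - 4/(5*g) (H(g, k) = -2/5 + (-4/g)/5 = -2/5 - 4/(5*g))
w(o, m) = 2*(-2 - m - 2*o)/(5*(m + 2*o)) (w(o, m) = 2*(-2 - ((o + m) + o))/(5*((o + m) + o)) = 2*(-2 - ((m + o) + o))/(5*((m + o) + o)) = 2*(-2 - (m + 2*o))/(5*(m + 2*o)) = 2*(-2 + (-m - 2*o))/(5*(m + 2*o)) = 2*(-2 - m - 2*o)/(5*(m + 2*o)))
I(-17) - w(17, -21) = 17 - 2*(-2 - 1*(-21) - 2*17)/(5*(-21 + 2*17)) = 17 - 2*(-2 + 21 - 34)/(5*(-21 + 34)) = 17 - 2*(-15)/(5*13) = 17 - 1*(-6/13) = 17 + 6/13 = 227/13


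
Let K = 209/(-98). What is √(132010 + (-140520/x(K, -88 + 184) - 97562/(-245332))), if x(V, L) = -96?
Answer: √2008378500122801/122666 ≈ 365.34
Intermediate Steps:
K = -209/98 (K = 209*(-1/98) = -209/98 ≈ -2.1327)
√(132010 + (-140520/x(K, -88 + 184) - 97562/(-245332))) = √(132010 + (-140520/(-96) - 97562/(-245332))) = √(132010 + (-140520*(-1/96) - 97562*(-1/245332))) = √(132010 + (5855/4 + 48781/122666)) = √(132010 + 359202277/245332) = √(32745479597/245332) = √2008378500122801/122666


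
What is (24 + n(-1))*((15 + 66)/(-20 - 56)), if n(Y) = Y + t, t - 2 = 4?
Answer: -2349/76 ≈ -30.908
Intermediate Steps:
t = 6 (t = 2 + 4 = 6)
n(Y) = 6 + Y (n(Y) = Y + 6 = 6 + Y)
(24 + n(-1))*((15 + 66)/(-20 - 56)) = (24 + (6 - 1))*((15 + 66)/(-20 - 56)) = (24 + 5)*(81/(-76)) = 29*(81*(-1/76)) = 29*(-81/76) = -2349/76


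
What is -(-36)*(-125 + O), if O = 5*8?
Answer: -3060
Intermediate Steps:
O = 40
-(-36)*(-125 + O) = -(-36)*(-125 + 40) = -(-36)*(-85) = -1*3060 = -3060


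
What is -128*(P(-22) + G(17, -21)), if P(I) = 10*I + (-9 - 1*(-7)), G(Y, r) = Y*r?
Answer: 74112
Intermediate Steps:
P(I) = -2 + 10*I (P(I) = 10*I + (-9 + 7) = 10*I - 2 = -2 + 10*I)
-128*(P(-22) + G(17, -21)) = -128*((-2 + 10*(-22)) + 17*(-21)) = -128*((-2 - 220) - 357) = -128*(-222 - 357) = -128*(-579) = 74112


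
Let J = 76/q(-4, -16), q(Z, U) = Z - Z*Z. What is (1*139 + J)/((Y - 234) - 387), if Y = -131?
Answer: -169/940 ≈ -0.17979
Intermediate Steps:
q(Z, U) = Z - Z²
J = -19/5 (J = 76/((-4*(1 - 1*(-4)))) = 76/((-4*(1 + 4))) = 76/((-4*5)) = 76/(-20) = 76*(-1/20) = -19/5 ≈ -3.8000)
(1*139 + J)/((Y - 234) - 387) = (1*139 - 19/5)/((-131 - 234) - 387) = (139 - 19/5)/(-365 - 387) = (676/5)/(-752) = (676/5)*(-1/752) = -169/940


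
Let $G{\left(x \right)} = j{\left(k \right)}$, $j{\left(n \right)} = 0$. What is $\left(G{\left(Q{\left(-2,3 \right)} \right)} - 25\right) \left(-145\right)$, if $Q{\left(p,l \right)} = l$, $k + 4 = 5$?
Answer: $3625$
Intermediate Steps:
$k = 1$ ($k = -4 + 5 = 1$)
$G{\left(x \right)} = 0$
$\left(G{\left(Q{\left(-2,3 \right)} \right)} - 25\right) \left(-145\right) = \left(0 - 25\right) \left(-145\right) = \left(-25\right) \left(-145\right) = 3625$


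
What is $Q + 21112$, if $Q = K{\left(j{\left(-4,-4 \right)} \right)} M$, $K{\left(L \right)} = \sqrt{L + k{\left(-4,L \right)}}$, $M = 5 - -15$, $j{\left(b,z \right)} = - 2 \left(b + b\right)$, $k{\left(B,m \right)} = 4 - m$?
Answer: $21152$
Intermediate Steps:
$j{\left(b,z \right)} = - 4 b$ ($j{\left(b,z \right)} = - 2 \cdot 2 b = - 4 b$)
$M = 20$ ($M = 5 + 15 = 20$)
$K{\left(L \right)} = 2$ ($K{\left(L \right)} = \sqrt{L - \left(-4 + L\right)} = \sqrt{4} = 2$)
$Q = 40$ ($Q = 2 \cdot 20 = 40$)
$Q + 21112 = 40 + 21112 = 21152$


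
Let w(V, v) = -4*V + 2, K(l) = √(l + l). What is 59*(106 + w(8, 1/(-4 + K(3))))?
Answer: 4484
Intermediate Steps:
K(l) = √2*√l (K(l) = √(2*l) = √2*√l)
w(V, v) = 2 - 4*V
59*(106 + w(8, 1/(-4 + K(3)))) = 59*(106 + (2 - 4*8)) = 59*(106 + (2 - 32)) = 59*(106 - 30) = 59*76 = 4484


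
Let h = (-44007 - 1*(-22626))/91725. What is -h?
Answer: 7127/30575 ≈ 0.23310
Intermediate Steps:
h = -7127/30575 (h = (-44007 + 22626)*(1/91725) = -21381*1/91725 = -7127/30575 ≈ -0.23310)
-h = -1*(-7127/30575) = 7127/30575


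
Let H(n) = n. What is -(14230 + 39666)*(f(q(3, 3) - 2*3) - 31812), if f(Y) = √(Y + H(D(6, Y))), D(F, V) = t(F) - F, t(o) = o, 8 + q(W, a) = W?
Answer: 1714539552 - 53896*I*√11 ≈ 1.7145e+9 - 1.7875e+5*I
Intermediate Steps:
q(W, a) = -8 + W
D(F, V) = 0 (D(F, V) = F - F = 0)
f(Y) = √Y (f(Y) = √(Y + 0) = √Y)
-(14230 + 39666)*(f(q(3, 3) - 2*3) - 31812) = -(14230 + 39666)*(√((-8 + 3) - 2*3) - 31812) = -53896*(√(-5 - 6) - 31812) = -53896*(√(-11) - 31812) = -53896*(I*√11 - 31812) = -53896*(-31812 + I*√11) = -(-1714539552 + 53896*I*√11) = 1714539552 - 53896*I*√11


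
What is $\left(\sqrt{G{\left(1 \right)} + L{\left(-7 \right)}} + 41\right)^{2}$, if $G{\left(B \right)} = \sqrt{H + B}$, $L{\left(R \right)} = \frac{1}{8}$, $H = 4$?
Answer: $\frac{\left(164 + \sqrt{2} \sqrt{1 + 8 \sqrt{5}}\right)^{2}}{16} \approx 1809.4$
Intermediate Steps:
$L{\left(R \right)} = \frac{1}{8}$
$G{\left(B \right)} = \sqrt{4 + B}$
$\left(\sqrt{G{\left(1 \right)} + L{\left(-7 \right)}} + 41\right)^{2} = \left(\sqrt{\sqrt{4 + 1} + \frac{1}{8}} + 41\right)^{2} = \left(\sqrt{\sqrt{5} + \frac{1}{8}} + 41\right)^{2} = \left(\sqrt{\frac{1}{8} + \sqrt{5}} + 41\right)^{2} = \left(41 + \sqrt{\frac{1}{8} + \sqrt{5}}\right)^{2}$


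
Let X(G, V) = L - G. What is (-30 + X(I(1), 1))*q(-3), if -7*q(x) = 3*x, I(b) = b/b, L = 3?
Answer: -36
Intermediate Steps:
I(b) = 1
X(G, V) = 3 - G
q(x) = -3*x/7
(-30 + X(I(1), 1))*q(-3) = (-30 + (3 - 1*1))*(-3/7*(-3)) = (-30 + (3 - 1))*(9/7) = (-30 + 2)*(9/7) = -28*9/7 = -36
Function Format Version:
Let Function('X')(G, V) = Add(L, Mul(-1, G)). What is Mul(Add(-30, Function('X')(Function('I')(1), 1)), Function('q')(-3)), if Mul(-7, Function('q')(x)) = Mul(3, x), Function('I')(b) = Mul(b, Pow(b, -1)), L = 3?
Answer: -36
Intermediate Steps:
Function('I')(b) = 1
Function('X')(G, V) = Add(3, Mul(-1, G))
Function('q')(x) = Mul(Rational(-3, 7), x) (Function('q')(x) = Mul(Rational(-1, 7), Mul(3, x)) = Mul(Rational(-3, 7), x))
Mul(Add(-30, Function('X')(Function('I')(1), 1)), Function('q')(-3)) = Mul(Add(-30, Add(3, Mul(-1, 1))), Mul(Rational(-3, 7), -3)) = Mul(Add(-30, Add(3, -1)), Rational(9, 7)) = Mul(Add(-30, 2), Rational(9, 7)) = Mul(-28, Rational(9, 7)) = -36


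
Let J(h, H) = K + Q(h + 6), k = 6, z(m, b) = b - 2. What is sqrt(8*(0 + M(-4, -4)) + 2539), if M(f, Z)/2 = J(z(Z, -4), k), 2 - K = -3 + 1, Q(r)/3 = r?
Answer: sqrt(2603) ≈ 51.020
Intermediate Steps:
z(m, b) = -2 + b
Q(r) = 3*r
K = 4 (K = 2 - (-3 + 1) = 2 - 1*(-2) = 2 + 2 = 4)
J(h, H) = 22 + 3*h (J(h, H) = 4 + 3*(h + 6) = 4 + 3*(6 + h) = 4 + (18 + 3*h) = 22 + 3*h)
M(f, Z) = 8 (M(f, Z) = 2*(22 + 3*(-2 - 4)) = 2*(22 + 3*(-6)) = 2*(22 - 18) = 2*4 = 8)
sqrt(8*(0 + M(-4, -4)) + 2539) = sqrt(8*(0 + 8) + 2539) = sqrt(8*8 + 2539) = sqrt(64 + 2539) = sqrt(2603)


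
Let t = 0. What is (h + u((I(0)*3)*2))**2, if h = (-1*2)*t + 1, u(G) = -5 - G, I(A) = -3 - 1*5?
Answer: 1936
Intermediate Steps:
I(A) = -8 (I(A) = -3 - 5 = -8)
h = 1 (h = -1*2*0 + 1 = -2*0 + 1 = 0 + 1 = 1)
(h + u((I(0)*3)*2))**2 = (1 + (-5 - (-8*3)*2))**2 = (1 + (-5 - (-24)*2))**2 = (1 + (-5 - 1*(-48)))**2 = (1 + (-5 + 48))**2 = (1 + 43)**2 = 44**2 = 1936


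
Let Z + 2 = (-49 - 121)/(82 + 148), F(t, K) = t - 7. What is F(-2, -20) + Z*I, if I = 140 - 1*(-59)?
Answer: -12744/23 ≈ -554.09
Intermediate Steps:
F(t, K) = -7 + t
I = 199 (I = 140 + 59 = 199)
Z = -63/23 (Z = -2 + (-49 - 121)/(82 + 148) = -2 - 170/230 = -2 - 170*1/230 = -2 - 17/23 = -63/23 ≈ -2.7391)
F(-2, -20) + Z*I = (-7 - 2) - 63/23*199 = -9 - 12537/23 = -12744/23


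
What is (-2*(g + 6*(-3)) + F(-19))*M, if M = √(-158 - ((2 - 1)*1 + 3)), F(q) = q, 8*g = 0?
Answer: 153*I*√2 ≈ 216.37*I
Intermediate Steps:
g = 0 (g = (⅛)*0 = 0)
M = 9*I*√2 (M = √(-158 - (1*1 + 3)) = √(-158 - (1 + 3)) = √(-158 - 1*4) = √(-158 - 4) = √(-162) = 9*I*√2 ≈ 12.728*I)
(-2*(g + 6*(-3)) + F(-19))*M = (-2*(0 + 6*(-3)) - 19)*(9*I*√2) = (-2*(0 - 18) - 19)*(9*I*√2) = (-2*(-18) - 19)*(9*I*√2) = (36 - 19)*(9*I*√2) = 17*(9*I*√2) = 153*I*√2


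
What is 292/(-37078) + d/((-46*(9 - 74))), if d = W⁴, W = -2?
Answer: -69958/27715805 ≈ -0.0025241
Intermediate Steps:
d = 16 (d = (-2)⁴ = 16)
292/(-37078) + d/((-46*(9 - 74))) = 292/(-37078) + 16/((-46*(9 - 74))) = 292*(-1/37078) + 16/((-46*(-65))) = -146/18539 + 16/2990 = -146/18539 + 16*(1/2990) = -146/18539 + 8/1495 = -69958/27715805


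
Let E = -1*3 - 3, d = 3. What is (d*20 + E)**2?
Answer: 2916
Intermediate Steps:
E = -6 (E = -3 - 3 = -6)
(d*20 + E)**2 = (3*20 - 6)**2 = (60 - 6)**2 = 54**2 = 2916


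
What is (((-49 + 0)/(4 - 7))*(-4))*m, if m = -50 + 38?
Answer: 784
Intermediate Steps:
m = -12
(((-49 + 0)/(4 - 7))*(-4))*m = (((-49 + 0)/(4 - 7))*(-4))*(-12) = (-49/(-3)*(-4))*(-12) = (-49*(-⅓)*(-4))*(-12) = ((49/3)*(-4))*(-12) = -196/3*(-12) = 784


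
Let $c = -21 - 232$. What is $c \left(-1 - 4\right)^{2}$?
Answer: $-6325$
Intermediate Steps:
$c = -253$
$c \left(-1 - 4\right)^{2} = - 253 \left(-1 - 4\right)^{2} = - 253 \left(-5\right)^{2} = \left(-253\right) 25 = -6325$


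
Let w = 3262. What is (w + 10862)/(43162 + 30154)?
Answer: 3531/18329 ≈ 0.19265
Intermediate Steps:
(w + 10862)/(43162 + 30154) = (3262 + 10862)/(43162 + 30154) = 14124/73316 = 14124*(1/73316) = 3531/18329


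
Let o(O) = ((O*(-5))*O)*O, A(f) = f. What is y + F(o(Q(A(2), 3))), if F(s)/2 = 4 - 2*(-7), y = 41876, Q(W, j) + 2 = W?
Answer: 41912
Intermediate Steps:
Q(W, j) = -2 + W
o(O) = -5*O³ (o(O) = ((-5*O)*O)*O = (-5*O²)*O = -5*O³)
F(s) = 36 (F(s) = 2*(4 - 2*(-7)) = 2*(4 + 14) = 2*18 = 36)
y + F(o(Q(A(2), 3))) = 41876 + 36 = 41912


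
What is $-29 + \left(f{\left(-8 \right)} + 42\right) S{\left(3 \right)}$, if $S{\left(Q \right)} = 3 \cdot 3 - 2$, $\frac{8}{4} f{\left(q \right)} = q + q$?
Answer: $209$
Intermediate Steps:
$f{\left(q \right)} = q$ ($f{\left(q \right)} = \frac{q + q}{2} = \frac{2 q}{2} = q$)
$S{\left(Q \right)} = 7$ ($S{\left(Q \right)} = 9 - 2 = 7$)
$-29 + \left(f{\left(-8 \right)} + 42\right) S{\left(3 \right)} = -29 + \left(-8 + 42\right) 7 = -29 + 34 \cdot 7 = -29 + 238 = 209$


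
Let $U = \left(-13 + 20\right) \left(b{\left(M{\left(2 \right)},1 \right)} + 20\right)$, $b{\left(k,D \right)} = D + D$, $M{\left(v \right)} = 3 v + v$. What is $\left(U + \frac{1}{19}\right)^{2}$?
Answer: $\frac{8567329}{361} \approx 23732.0$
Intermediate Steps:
$M{\left(v \right)} = 4 v$
$b{\left(k,D \right)} = 2 D$
$U = 154$ ($U = \left(-13 + 20\right) \left(2 \cdot 1 + 20\right) = 7 \left(2 + 20\right) = 7 \cdot 22 = 154$)
$\left(U + \frac{1}{19}\right)^{2} = \left(154 + \frac{1}{19}\right)^{2} = \left(\frac{2927}{19}\right)^{2} = \frac{8567329}{361}$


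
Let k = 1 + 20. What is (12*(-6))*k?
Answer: -1512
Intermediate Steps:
k = 21
(12*(-6))*k = (12*(-6))*21 = -72*21 = -1512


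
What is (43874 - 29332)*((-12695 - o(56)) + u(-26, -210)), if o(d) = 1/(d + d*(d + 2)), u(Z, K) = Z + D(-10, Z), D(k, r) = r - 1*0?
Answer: -306226083119/1652 ≈ -1.8537e+8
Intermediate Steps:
D(k, r) = r (D(k, r) = r + 0 = r)
u(Z, K) = 2*Z (u(Z, K) = Z + Z = 2*Z)
o(d) = 1/(d + d*(2 + d))
(43874 - 29332)*((-12695 - o(56)) + u(-26, -210)) = (43874 - 29332)*((-12695 - 1/(56*(3 + 56))) + 2*(-26)) = 14542*((-12695 - 1/(56*59)) - 52) = 14542*((-12695 - 1*1/3304) - 52) = 14542*((-12695 - 1/3304) - 52) = 14542*(-41944281/3304 - 52) = 14542*(-42116089/3304) = -306226083119/1652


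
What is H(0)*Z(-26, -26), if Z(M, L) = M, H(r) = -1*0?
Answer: 0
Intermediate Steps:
H(r) = 0
H(0)*Z(-26, -26) = 0*(-26) = 0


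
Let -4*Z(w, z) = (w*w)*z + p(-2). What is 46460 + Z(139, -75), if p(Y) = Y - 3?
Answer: 408730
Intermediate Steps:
p(Y) = -3 + Y
Z(w, z) = 5/4 - z*w²/4 (Z(w, z) = -((w*w)*z + (-3 - 2))/4 = -(w²*z - 5)/4 = -(z*w² - 5)/4 = -(-5 + z*w²)/4 = 5/4 - z*w²/4)
46460 + Z(139, -75) = 46460 + (5/4 - ¼*(-75)*139²) = 46460 + (5/4 - ¼*(-75)*19321) = 46460 + (5/4 + 1449075/4) = 46460 + 362270 = 408730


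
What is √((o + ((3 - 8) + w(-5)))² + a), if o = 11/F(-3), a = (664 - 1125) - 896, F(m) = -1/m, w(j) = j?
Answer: 6*I*√23 ≈ 28.775*I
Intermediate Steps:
a = -1357 (a = -461 - 896 = -1357)
o = 33 (o = 11/((-1/(-3))) = 11/((-1*(-⅓))) = 11/(⅓) = 11*3 = 33)
√((o + ((3 - 8) + w(-5)))² + a) = √((33 + ((3 - 8) - 5))² - 1357) = √((33 + (-5 - 5))² - 1357) = √((33 - 10)² - 1357) = √(23² - 1357) = √(529 - 1357) = √(-828) = 6*I*√23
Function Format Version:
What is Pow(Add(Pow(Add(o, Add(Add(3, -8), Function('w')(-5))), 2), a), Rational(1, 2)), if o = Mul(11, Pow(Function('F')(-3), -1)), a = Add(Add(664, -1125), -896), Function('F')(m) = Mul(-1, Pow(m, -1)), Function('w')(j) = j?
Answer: Mul(6, I, Pow(23, Rational(1, 2))) ≈ Mul(28.775, I)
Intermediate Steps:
a = -1357 (a = Add(-461, -896) = -1357)
o = 33 (o = Mul(11, Pow(Mul(-1, Pow(-3, -1)), -1)) = Mul(11, Pow(Mul(-1, Rational(-1, 3)), -1)) = Mul(11, Pow(Rational(1, 3), -1)) = Mul(11, 3) = 33)
Pow(Add(Pow(Add(o, Add(Add(3, -8), Function('w')(-5))), 2), a), Rational(1, 2)) = Pow(Add(Pow(Add(33, Add(Add(3, -8), -5)), 2), -1357), Rational(1, 2)) = Pow(Add(Pow(Add(33, Add(-5, -5)), 2), -1357), Rational(1, 2)) = Pow(Add(Pow(Add(33, -10), 2), -1357), Rational(1, 2)) = Pow(Add(Pow(23, 2), -1357), Rational(1, 2)) = Pow(Add(529, -1357), Rational(1, 2)) = Pow(-828, Rational(1, 2)) = Mul(6, I, Pow(23, Rational(1, 2)))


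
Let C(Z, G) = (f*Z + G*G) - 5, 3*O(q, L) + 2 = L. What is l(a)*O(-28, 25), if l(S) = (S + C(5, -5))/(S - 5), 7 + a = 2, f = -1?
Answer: -23/3 ≈ -7.6667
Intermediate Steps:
O(q, L) = -2/3 + L/3
a = -5 (a = -7 + 2 = -5)
C(Z, G) = -5 + G**2 - Z (C(Z, G) = (-Z + G*G) - 5 = (-Z + G**2) - 5 = (G**2 - Z) - 5 = -5 + G**2 - Z)
l(S) = (15 + S)/(-5 + S) (l(S) = (S + (-5 + (-5)**2 - 1*5))/(S - 5) = (S + (-5 + 25 - 5))/(-5 + S) = (S + 15)/(-5 + S) = (15 + S)/(-5 + S))
l(a)*O(-28, 25) = ((15 - 5)/(-5 - 5))*(-2/3 + (1/3)*25) = (10/(-10))*(-2/3 + 25/3) = -1/10*10*(23/3) = -1*23/3 = -23/3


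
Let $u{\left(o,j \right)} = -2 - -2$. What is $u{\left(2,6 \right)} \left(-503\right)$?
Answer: $0$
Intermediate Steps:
$u{\left(o,j \right)} = 0$ ($u{\left(o,j \right)} = -2 + 2 = 0$)
$u{\left(2,6 \right)} \left(-503\right) = 0 \left(-503\right) = 0$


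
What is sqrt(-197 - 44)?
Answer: I*sqrt(241) ≈ 15.524*I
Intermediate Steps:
sqrt(-197 - 44) = sqrt(-241) = I*sqrt(241)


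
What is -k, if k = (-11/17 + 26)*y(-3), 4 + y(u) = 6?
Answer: -862/17 ≈ -50.706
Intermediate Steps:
y(u) = 2 (y(u) = -4 + 6 = 2)
k = 862/17 (k = (-11/17 + 26)*2 = (431/17)*2 = 862/17 ≈ 50.706)
-k = -1*862/17 = -862/17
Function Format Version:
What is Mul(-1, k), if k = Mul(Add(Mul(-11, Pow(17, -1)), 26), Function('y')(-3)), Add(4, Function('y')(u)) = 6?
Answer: Rational(-862, 17) ≈ -50.706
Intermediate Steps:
Function('y')(u) = 2 (Function('y')(u) = Add(-4, 6) = 2)
k = Rational(862, 17) (k = Mul(Add(Mul(-11, Pow(17, -1)), 26), 2) = Mul(Add(Mul(-11, Rational(1, 17)), 26), 2) = Mul(Add(Rational(-11, 17), 26), 2) = Mul(Rational(431, 17), 2) = Rational(862, 17) ≈ 50.706)
Mul(-1, k) = Mul(-1, Rational(862, 17)) = Rational(-862, 17)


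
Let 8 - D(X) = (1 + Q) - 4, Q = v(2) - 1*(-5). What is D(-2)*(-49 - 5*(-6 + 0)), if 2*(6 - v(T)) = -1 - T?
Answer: 57/2 ≈ 28.500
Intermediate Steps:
v(T) = 13/2 + T/2 (v(T) = 6 - (-1 - T)/2 = 6 + (½ + T/2) = 13/2 + T/2)
Q = 25/2 (Q = (13/2 + (½)*2) - 1*(-5) = (13/2 + 1) + 5 = 15/2 + 5 = 25/2 ≈ 12.500)
D(X) = -3/2 (D(X) = 8 - ((1 + 25/2) - 4) = 8 - (27/2 - 4) = 8 - 1*19/2 = 8 - 19/2 = -3/2)
D(-2)*(-49 - 5*(-6 + 0)) = -3*(-49 - 5*(-6 + 0))/2 = -3*(-49 - 5*(-6))/2 = -3*(-49 + 30)/2 = -3/2*(-19) = 57/2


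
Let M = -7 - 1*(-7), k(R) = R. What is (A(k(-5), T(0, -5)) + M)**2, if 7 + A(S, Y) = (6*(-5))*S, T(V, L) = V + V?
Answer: 20449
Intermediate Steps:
T(V, L) = 2*V
A(S, Y) = -7 - 30*S (A(S, Y) = -7 + (6*(-5))*S = -7 - 30*S)
M = 0 (M = -7 + 7 = 0)
(A(k(-5), T(0, -5)) + M)**2 = ((-7 - 30*(-5)) + 0)**2 = ((-7 + 150) + 0)**2 = (143 + 0)**2 = 143**2 = 20449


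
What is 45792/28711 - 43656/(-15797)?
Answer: 1976783640/453547667 ≈ 4.3585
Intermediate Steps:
45792/28711 - 43656/(-15797) = 45792*(1/28711) - 43656*(-1/15797) = 45792/28711 + 43656/15797 = 1976783640/453547667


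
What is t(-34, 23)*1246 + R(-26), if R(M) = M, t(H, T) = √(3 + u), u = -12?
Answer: -26 + 3738*I ≈ -26.0 + 3738.0*I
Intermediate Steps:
t(H, T) = 3*I (t(H, T) = √(3 - 12) = √(-9) = 3*I)
t(-34, 23)*1246 + R(-26) = (3*I)*1246 - 26 = 3738*I - 26 = -26 + 3738*I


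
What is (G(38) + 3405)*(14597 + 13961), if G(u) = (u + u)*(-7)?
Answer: 82047134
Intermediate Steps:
G(u) = -14*u (G(u) = (2*u)*(-7) = -14*u)
(G(38) + 3405)*(14597 + 13961) = (-14*38 + 3405)*(14597 + 13961) = (-532 + 3405)*28558 = 2873*28558 = 82047134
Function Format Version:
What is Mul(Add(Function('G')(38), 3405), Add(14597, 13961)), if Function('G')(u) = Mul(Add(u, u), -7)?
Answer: 82047134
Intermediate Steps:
Function('G')(u) = Mul(-14, u) (Function('G')(u) = Mul(Mul(2, u), -7) = Mul(-14, u))
Mul(Add(Function('G')(38), 3405), Add(14597, 13961)) = Mul(Add(Mul(-14, 38), 3405), Add(14597, 13961)) = Mul(Add(-532, 3405), 28558) = Mul(2873, 28558) = 82047134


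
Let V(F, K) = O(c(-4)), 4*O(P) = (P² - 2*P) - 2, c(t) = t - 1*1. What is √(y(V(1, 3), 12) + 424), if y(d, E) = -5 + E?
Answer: √431 ≈ 20.761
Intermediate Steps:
c(t) = -1 + t (c(t) = t - 1 = -1 + t)
O(P) = -½ - P/2 + P²/4 (O(P) = ((P² - 2*P) - 2)/4 = (-2 + P² - 2*P)/4 = -½ - P/2 + P²/4)
V(F, K) = 33/4 (V(F, K) = -½ - (-1 - 4)/2 + (-1 - 4)²/4 = -½ - ½*(-5) + (¼)*(-5)² = -½ + 5/2 + (¼)*25 = -½ + 5/2 + 25/4 = 33/4)
√(y(V(1, 3), 12) + 424) = √((-5 + 12) + 424) = √(7 + 424) = √431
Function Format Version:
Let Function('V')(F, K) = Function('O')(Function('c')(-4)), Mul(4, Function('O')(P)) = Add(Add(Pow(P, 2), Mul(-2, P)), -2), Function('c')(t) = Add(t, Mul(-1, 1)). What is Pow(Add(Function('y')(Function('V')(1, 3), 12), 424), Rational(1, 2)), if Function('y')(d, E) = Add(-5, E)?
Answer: Pow(431, Rational(1, 2)) ≈ 20.761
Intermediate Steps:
Function('c')(t) = Add(-1, t) (Function('c')(t) = Add(t, -1) = Add(-1, t))
Function('O')(P) = Add(Rational(-1, 2), Mul(Rational(-1, 2), P), Mul(Rational(1, 4), Pow(P, 2))) (Function('O')(P) = Mul(Rational(1, 4), Add(Add(Pow(P, 2), Mul(-2, P)), -2)) = Mul(Rational(1, 4), Add(-2, Pow(P, 2), Mul(-2, P))) = Add(Rational(-1, 2), Mul(Rational(-1, 2), P), Mul(Rational(1, 4), Pow(P, 2))))
Function('V')(F, K) = Rational(33, 4) (Function('V')(F, K) = Add(Rational(-1, 2), Mul(Rational(-1, 2), Add(-1, -4)), Mul(Rational(1, 4), Pow(Add(-1, -4), 2))) = Add(Rational(-1, 2), Mul(Rational(-1, 2), -5), Mul(Rational(1, 4), Pow(-5, 2))) = Add(Rational(-1, 2), Rational(5, 2), Mul(Rational(1, 4), 25)) = Add(Rational(-1, 2), Rational(5, 2), Rational(25, 4)) = Rational(33, 4))
Pow(Add(Function('y')(Function('V')(1, 3), 12), 424), Rational(1, 2)) = Pow(Add(Add(-5, 12), 424), Rational(1, 2)) = Pow(Add(7, 424), Rational(1, 2)) = Pow(431, Rational(1, 2))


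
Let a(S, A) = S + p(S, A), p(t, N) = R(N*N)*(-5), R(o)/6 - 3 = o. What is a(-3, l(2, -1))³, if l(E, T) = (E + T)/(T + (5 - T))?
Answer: -104487111/125 ≈ -8.3590e+5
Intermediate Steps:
R(o) = 18 + 6*o
p(t, N) = -90 - 30*N² (p(t, N) = (18 + 6*(N*N))*(-5) = (18 + 6*N²)*(-5) = -90 - 30*N²)
l(E, T) = E/5 + T/5 (l(E, T) = (E + T)/5 = (E + T)*(⅕) = E/5 + T/5)
a(S, A) = -90 + S - 30*A² (a(S, A) = S + (-90 - 30*A²) = -90 + S - 30*A²)
a(-3, l(2, -1))³ = (-90 - 3 - 30*((⅕)*2 + (⅕)*(-1))²)³ = (-90 - 3 - 30*(⅖ - ⅕)²)³ = (-90 - 3 - 30*(⅕)²)³ = (-90 - 3 - 30*1/25)³ = (-90 - 3 - 6/5)³ = (-471/5)³ = -104487111/125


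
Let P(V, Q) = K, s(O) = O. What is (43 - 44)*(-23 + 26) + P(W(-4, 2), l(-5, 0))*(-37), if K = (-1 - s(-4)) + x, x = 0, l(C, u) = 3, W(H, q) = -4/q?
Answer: -114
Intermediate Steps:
K = 3 (K = (-1 - 1*(-4)) + 0 = (-1 + 4) + 0 = 3 + 0 = 3)
P(V, Q) = 3
(43 - 44)*(-23 + 26) + P(W(-4, 2), l(-5, 0))*(-37) = (43 - 44)*(-23 + 26) + 3*(-37) = -1*3 - 111 = -3 - 111 = -114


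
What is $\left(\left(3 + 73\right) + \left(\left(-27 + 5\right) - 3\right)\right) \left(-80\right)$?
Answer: $-4080$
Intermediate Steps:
$\left(\left(3 + 73\right) + \left(\left(-27 + 5\right) - 3\right)\right) \left(-80\right) = \left(76 - 25\right) \left(-80\right) = 51 \left(-80\right) = -4080$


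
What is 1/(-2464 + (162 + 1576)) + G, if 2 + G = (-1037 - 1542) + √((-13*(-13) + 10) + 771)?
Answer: -1873807/726 + 5*√38 ≈ -2550.2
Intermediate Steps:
G = -2581 + 5*√38 (G = -2 + ((-1037 - 1542) + √((-13*(-13) + 10) + 771)) = -2 + (-2579 + √((169 + 10) + 771)) = -2 + (-2579 + √(179 + 771)) = -2 + (-2579 + √950) = -2 + (-2579 + 5*√38) = -2581 + 5*√38 ≈ -2550.2)
1/(-2464 + (162 + 1576)) + G = 1/(-2464 + (162 + 1576)) + (-2581 + 5*√38) = 1/(-2464 + 1738) + (-2581 + 5*√38) = 1/(-726) + (-2581 + 5*√38) = -1/726 + (-2581 + 5*√38) = -1873807/726 + 5*√38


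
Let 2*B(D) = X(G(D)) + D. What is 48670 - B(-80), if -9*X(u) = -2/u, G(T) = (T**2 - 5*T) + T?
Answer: 2945980799/60480 ≈ 48710.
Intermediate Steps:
G(T) = T**2 - 4*T
X(u) = 2/(9*u) (X(u) = -(-2)/(9*u) = 2/(9*u))
B(D) = D/2 + 1/(9*D*(-4 + D)) (B(D) = (2/(9*((D*(-4 + D)))) + D)/2 = (2*(1/(D*(-4 + D)))/9 + D)/2 = (2/(9*D*(-4 + D)) + D)/2 = (D + 2/(9*D*(-4 + D)))/2 = D/2 + 1/(9*D*(-4 + D)))
48670 - B(-80) = 48670 - (2 + 9*(-80)**2*(-4 - 80))/(18*(-80)*(-4 - 80)) = 48670 - (-1)*(2 + 9*6400*(-84))/(18*80*(-84)) = 48670 - (-1)*(-1)*(2 - 4838400)/(18*80*84) = 48670 - (-1)*(-1)*(-4838398)/(18*80*84) = 48670 - 1*(-2419199/60480) = 48670 + 2419199/60480 = 2945980799/60480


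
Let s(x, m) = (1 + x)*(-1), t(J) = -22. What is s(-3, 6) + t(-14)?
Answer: -20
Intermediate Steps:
s(x, m) = -1 - x
s(-3, 6) + t(-14) = (-1 - 1*(-3)) - 22 = (-1 + 3) - 22 = 2 - 22 = -20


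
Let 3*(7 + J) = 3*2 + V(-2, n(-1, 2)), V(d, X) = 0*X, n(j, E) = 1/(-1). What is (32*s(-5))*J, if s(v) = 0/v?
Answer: 0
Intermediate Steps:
n(j, E) = -1
V(d, X) = 0
J = -5 (J = -7 + (3*2 + 0)/3 = -7 + (6 + 0)/3 = -7 + (1/3)*6 = -7 + 2 = -5)
s(v) = 0
(32*s(-5))*J = (32*0)*(-5) = 0*(-5) = 0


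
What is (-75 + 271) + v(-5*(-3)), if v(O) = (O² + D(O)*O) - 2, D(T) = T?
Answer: 644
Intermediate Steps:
v(O) = -2 + 2*O² (v(O) = (O² + O*O) - 2 = (O² + O²) - 2 = 2*O² - 2 = -2 + 2*O²)
(-75 + 271) + v(-5*(-3)) = (-75 + 271) + (-2 + 2*(-5*(-3))²) = 196 + (-2 + 2*15²) = 196 + (-2 + 2*225) = 196 + (-2 + 450) = 196 + 448 = 644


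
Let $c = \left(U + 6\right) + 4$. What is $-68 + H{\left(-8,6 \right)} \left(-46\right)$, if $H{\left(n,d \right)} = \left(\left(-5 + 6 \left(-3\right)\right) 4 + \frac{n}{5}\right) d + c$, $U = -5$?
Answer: $\frac{127678}{5} \approx 25536.0$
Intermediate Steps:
$c = 5$ ($c = \left(-5 + 6\right) + 4 = 1 + 4 = 5$)
$H{\left(n,d \right)} = 5 + d \left(-92 + \frac{n}{5}\right)$ ($H{\left(n,d \right)} = \left(\left(-5 + 6 \left(-3\right)\right) 4 + \frac{n}{5}\right) d + 5 = \left(\left(-5 - 18\right) 4 + n \frac{1}{5}\right) d + 5 = \left(\left(-23\right) 4 + \frac{n}{5}\right) d + 5 = \left(-92 + \frac{n}{5}\right) d + 5 = d \left(-92 + \frac{n}{5}\right) + 5 = 5 + d \left(-92 + \frac{n}{5}\right)$)
$-68 + H{\left(-8,6 \right)} \left(-46\right) = -68 + \left(5 - 552 + \frac{1}{5} \cdot 6 \left(-8\right)\right) \left(-46\right) = -68 + \left(5 - 552 - \frac{48}{5}\right) \left(-46\right) = -68 - - \frac{128018}{5} = -68 + \frac{128018}{5} = \frac{127678}{5}$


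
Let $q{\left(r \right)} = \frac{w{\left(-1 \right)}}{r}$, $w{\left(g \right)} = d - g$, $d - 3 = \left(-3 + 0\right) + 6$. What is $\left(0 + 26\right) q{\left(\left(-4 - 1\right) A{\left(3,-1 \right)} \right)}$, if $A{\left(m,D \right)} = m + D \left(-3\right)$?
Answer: $- \frac{91}{15} \approx -6.0667$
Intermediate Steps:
$A{\left(m,D \right)} = m - 3 D$
$d = 6$ ($d = 3 + \left(\left(-3 + 0\right) + 6\right) = 3 + \left(-3 + 6\right) = 3 + 3 = 6$)
$w{\left(g \right)} = 6 - g$
$q{\left(r \right)} = \frac{7}{r}$ ($q{\left(r \right)} = \frac{6 - -1}{r} = \frac{6 + 1}{r} = \frac{7}{r}$)
$\left(0 + 26\right) q{\left(\left(-4 - 1\right) A{\left(3,-1 \right)} \right)} = \left(0 + 26\right) \frac{7}{\left(-4 - 1\right) \left(3 - -3\right)} = 26 \frac{7}{\left(-5\right) \left(3 + 3\right)} = 26 \frac{7}{\left(-5\right) 6} = 26 \frac{7}{-30} = 26 \cdot 7 \left(- \frac{1}{30}\right) = 26 \left(- \frac{7}{30}\right) = - \frac{91}{15}$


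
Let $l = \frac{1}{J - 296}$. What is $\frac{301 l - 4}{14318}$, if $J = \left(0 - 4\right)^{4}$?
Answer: $- \frac{461}{572720} \approx -0.00080493$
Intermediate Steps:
$J = 256$ ($J = \left(-4\right)^{4} = 256$)
$l = - \frac{1}{40}$ ($l = \frac{1}{256 - 296} = \frac{1}{-40} = - \frac{1}{40} \approx -0.025$)
$\frac{301 l - 4}{14318} = \frac{301 \left(- \frac{1}{40}\right) - 4}{14318} = \left(- \frac{301}{40} - 4\right) \frac{1}{14318} = \left(- \frac{461}{40}\right) \frac{1}{14318} = - \frac{461}{572720}$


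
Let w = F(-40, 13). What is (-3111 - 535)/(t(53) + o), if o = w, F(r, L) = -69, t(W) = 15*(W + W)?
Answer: -3646/1521 ≈ -2.3971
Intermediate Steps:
t(W) = 30*W (t(W) = 15*(2*W) = 30*W)
w = -69
o = -69
(-3111 - 535)/(t(53) + o) = (-3111 - 535)/(30*53 - 69) = -3646/(1590 - 69) = -3646/1521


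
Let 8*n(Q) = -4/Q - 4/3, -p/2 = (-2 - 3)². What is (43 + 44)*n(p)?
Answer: -1363/100 ≈ -13.630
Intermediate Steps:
p = -50 (p = -2*(-2 - 3)² = -2*(-5)² = -2*25 = -50)
n(Q) = -⅙ - 1/(2*Q) (n(Q) = (-4/Q - 4/3)/8 = (-4/3 - 4/Q)/8 = -⅙ - 1/(2*Q))
(43 + 44)*n(p) = (43 + 44)*((⅙)*(-3 - 1*(-50))/(-50)) = 87*((⅙)*(-1/50)*(-3 + 50)) = 87*((⅙)*(-1/50)*47) = 87*(-47/300) = -1363/100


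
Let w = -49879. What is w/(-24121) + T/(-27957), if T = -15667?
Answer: 1772370910/674350797 ≈ 2.6283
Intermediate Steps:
w/(-24121) + T/(-27957) = -49879/(-24121) - 15667/(-27957) = -49879*(-1/24121) - 15667*(-1/27957) = 49879/24121 + 15667/27957 = 1772370910/674350797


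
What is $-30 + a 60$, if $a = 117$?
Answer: $6990$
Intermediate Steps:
$-30 + a 60 = -30 + 117 \cdot 60 = -30 + 7020 = 6990$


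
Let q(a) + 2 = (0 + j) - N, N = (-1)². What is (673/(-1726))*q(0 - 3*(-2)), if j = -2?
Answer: 3365/1726 ≈ 1.9496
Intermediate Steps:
N = 1
q(a) = -5 (q(a) = -2 + ((0 - 2) - 1*1) = -2 + (-2 - 1) = -2 - 3 = -5)
(673/(-1726))*q(0 - 3*(-2)) = (673/(-1726))*(-5) = (673*(-1/1726))*(-5) = -673/1726*(-5) = 3365/1726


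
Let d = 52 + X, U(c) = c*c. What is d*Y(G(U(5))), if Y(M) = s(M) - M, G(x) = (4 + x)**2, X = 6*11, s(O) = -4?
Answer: -99710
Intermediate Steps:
U(c) = c**2
X = 66
d = 118 (d = 52 + 66 = 118)
Y(M) = -4 - M
d*Y(G(U(5))) = 118*(-4 - (4 + 5**2)**2) = 118*(-4 - (4 + 25)**2) = 118*(-4 - 1*29**2) = 118*(-4 - 1*841) = 118*(-4 - 841) = 118*(-845) = -99710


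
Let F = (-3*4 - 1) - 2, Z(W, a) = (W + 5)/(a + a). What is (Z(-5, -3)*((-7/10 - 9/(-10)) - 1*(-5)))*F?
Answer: 0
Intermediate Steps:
Z(W, a) = (5 + W)/(2*a) (Z(W, a) = (5 + W)/((2*a)) = (5 + W)*(1/(2*a)) = (5 + W)/(2*a))
F = -15 (F = (-12 - 1) - 2 = -13 - 2 = -15)
(Z(-5, -3)*((-7/10 - 9/(-10)) - 1*(-5)))*F = (((1/2)*(5 - 5)/(-3))*((-7/10 - 9/(-10)) - 1*(-5)))*(-15) = (((1/2)*(-1/3)*0)*((-7*1/10 - 9*(-1/10)) + 5))*(-15) = (0*((-7/10 + 9/10) + 5))*(-15) = (0*(1/5 + 5))*(-15) = (0*(26/5))*(-15) = 0*(-15) = 0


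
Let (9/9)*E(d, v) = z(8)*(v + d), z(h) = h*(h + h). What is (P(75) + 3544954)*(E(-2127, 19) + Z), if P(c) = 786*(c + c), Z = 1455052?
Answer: 4341317120712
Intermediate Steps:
z(h) = 2*h**2 (z(h) = h*(2*h) = 2*h**2)
E(d, v) = 128*d + 128*v (E(d, v) = (2*8**2)*(v + d) = (2*64)*(d + v) = 128*(d + v) = 128*d + 128*v)
P(c) = 1572*c (P(c) = 786*(2*c) = 1572*c)
(P(75) + 3544954)*(E(-2127, 19) + Z) = (1572*75 + 3544954)*((128*(-2127) + 128*19) + 1455052) = (117900 + 3544954)*((-272256 + 2432) + 1455052) = 3662854*(-269824 + 1455052) = 3662854*1185228 = 4341317120712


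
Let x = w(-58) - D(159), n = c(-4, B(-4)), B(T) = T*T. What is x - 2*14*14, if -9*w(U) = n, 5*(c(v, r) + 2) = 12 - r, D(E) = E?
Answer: -24781/45 ≈ -550.69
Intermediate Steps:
B(T) = T²
c(v, r) = ⅖ - r/5 (c(v, r) = -2 + (12 - r)/5 = -2 + (12/5 - r/5) = ⅖ - r/5)
n = -14/5 (n = ⅖ - ⅕*(-4)² = ⅖ - ⅕*16 = ⅖ - 16/5 = -14/5 ≈ -2.8000)
w(U) = 14/45 (w(U) = -⅑*(-14/5) = 14/45)
x = -7141/45 (x = 14/45 - 1*159 = 14/45 - 159 = -7141/45 ≈ -158.69)
x - 2*14*14 = -7141/45 - 2*14*14 = -7141/45 - 28*14 = -7141/45 - 392 = -24781/45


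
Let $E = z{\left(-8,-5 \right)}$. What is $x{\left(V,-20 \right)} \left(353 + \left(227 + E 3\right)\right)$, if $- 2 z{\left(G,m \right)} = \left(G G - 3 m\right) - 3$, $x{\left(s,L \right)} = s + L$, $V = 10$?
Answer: $-4660$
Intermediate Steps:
$x{\left(s,L \right)} = L + s$
$z{\left(G,m \right)} = \frac{3}{2} - \frac{G^{2}}{2} + \frac{3 m}{2}$ ($z{\left(G,m \right)} = - \frac{\left(G G - 3 m\right) - 3}{2} = - \frac{\left(G^{2} - 3 m\right) - 3}{2} = - \frac{-3 + G^{2} - 3 m}{2} = \frac{3}{2} - \frac{G^{2}}{2} + \frac{3 m}{2}$)
$E = -38$ ($E = \frac{3}{2} - \frac{\left(-8\right)^{2}}{2} + \frac{3}{2} \left(-5\right) = \frac{3}{2} - 32 - \frac{15}{2} = -38$)
$x{\left(V,-20 \right)} \left(353 + \left(227 + E 3\right)\right) = \left(-20 + 10\right) \left(353 + \left(227 - 114\right)\right) = - 10 \left(353 + \left(227 - 114\right)\right) = - 10 \left(353 + 113\right) = \left(-10\right) 466 = -4660$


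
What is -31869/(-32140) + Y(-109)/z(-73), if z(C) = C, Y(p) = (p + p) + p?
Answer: 12836217/2346220 ≈ 5.4710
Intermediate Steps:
Y(p) = 3*p (Y(p) = 2*p + p = 3*p)
-31869/(-32140) + Y(-109)/z(-73) = -31869/(-32140) + (3*(-109))/(-73) = -31869*(-1/32140) - 327*(-1/73) = 31869/32140 + 327/73 = 12836217/2346220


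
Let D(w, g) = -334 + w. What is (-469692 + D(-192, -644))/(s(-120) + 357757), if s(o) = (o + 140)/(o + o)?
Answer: -5642616/4293083 ≈ -1.3144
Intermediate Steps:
s(o) = (140 + o)/(2*o) (s(o) = (140 + o)/((2*o)) = (140 + o)*(1/(2*o)) = (140 + o)/(2*o))
(-469692 + D(-192, -644))/(s(-120) + 357757) = (-469692 + (-334 - 192))/((½)*(140 - 120)/(-120) + 357757) = (-469692 - 526)/((½)*(-1/120)*20 + 357757) = -470218/(-1/12 + 357757) = -470218/4293083/12 = -470218*12/4293083 = -5642616/4293083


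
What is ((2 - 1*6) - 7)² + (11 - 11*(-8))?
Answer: 220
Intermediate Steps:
((2 - 1*6) - 7)² + (11 - 11*(-8)) = ((2 - 6) - 7)² + (11 + 88) = (-4 - 7)² + 99 = (-11)² + 99 = 121 + 99 = 220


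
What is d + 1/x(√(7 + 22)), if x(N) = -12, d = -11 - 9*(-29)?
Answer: 2999/12 ≈ 249.92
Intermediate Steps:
d = 250 (d = -11 + 261 = 250)
d + 1/x(√(7 + 22)) = 250 + 1/(-12) = 250 - 1/12 = 2999/12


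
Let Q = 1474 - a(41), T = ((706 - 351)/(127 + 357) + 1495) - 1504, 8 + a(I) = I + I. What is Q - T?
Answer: 681601/484 ≈ 1408.3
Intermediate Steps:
a(I) = -8 + 2*I (a(I) = -8 + (I + I) = -8 + 2*I)
T = -4001/484 (T = (355/484 + 1495) - 1504 = 723935/484 - 1504 = -4001/484 ≈ -8.2665)
Q = 1400 (Q = 1474 - (-8 + 2*41) = 1474 - (-8 + 82) = 1474 - 1*74 = 1474 - 74 = 1400)
Q - T = 1400 - 1*(-4001/484) = 1400 + 4001/484 = 681601/484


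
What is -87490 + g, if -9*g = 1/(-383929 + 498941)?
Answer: -90561598921/1035108 ≈ -87490.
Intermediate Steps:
g = -1/1035108 (g = -1/(9*(-383929 + 498941)) = -⅑/115012 = -⅑*1/115012 = -1/1035108 ≈ -9.6608e-7)
-87490 + g = -87490 - 1/1035108 = -90561598921/1035108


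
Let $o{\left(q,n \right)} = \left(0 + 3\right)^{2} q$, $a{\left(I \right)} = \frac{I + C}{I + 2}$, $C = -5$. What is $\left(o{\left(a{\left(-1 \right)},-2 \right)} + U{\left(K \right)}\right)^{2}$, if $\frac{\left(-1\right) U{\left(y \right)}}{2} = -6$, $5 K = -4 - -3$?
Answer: $1764$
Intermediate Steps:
$K = - \frac{1}{5}$ ($K = \frac{-4 - -3}{5} = \frac{-4 + 3}{5} = \frac{1}{5} \left(-1\right) = - \frac{1}{5} \approx -0.2$)
$a{\left(I \right)} = \frac{-5 + I}{2 + I}$ ($a{\left(I \right)} = \frac{I - 5}{I + 2} = \frac{-5 + I}{2 + I}$)
$U{\left(y \right)} = 12$ ($U{\left(y \right)} = \left(-2\right) \left(-6\right) = 12$)
$o{\left(q,n \right)} = 9 q$ ($o{\left(q,n \right)} = 3^{2} q = 9 q$)
$\left(o{\left(a{\left(-1 \right)},-2 \right)} + U{\left(K \right)}\right)^{2} = \left(9 \frac{-5 - 1}{2 - 1} + 12\right)^{2} = \left(9 \cdot 1^{-1} \left(-6\right) + 12\right)^{2} = \left(9 \cdot 1 \left(-6\right) + 12\right)^{2} = \left(9 \left(-6\right) + 12\right)^{2} = \left(-54 + 12\right)^{2} = \left(-42\right)^{2} = 1764$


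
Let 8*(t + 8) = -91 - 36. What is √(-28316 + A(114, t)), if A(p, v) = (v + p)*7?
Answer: 3*I*√49218/4 ≈ 166.39*I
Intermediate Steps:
t = -191/8 (t = -8 + (-91 - 36)/8 = -8 + (⅛)*(-127) = -8 - 127/8 = -191/8 ≈ -23.875)
A(p, v) = 7*p + 7*v (A(p, v) = (p + v)*7 = 7*p + 7*v)
√(-28316 + A(114, t)) = √(-28316 + (7*114 + 7*(-191/8))) = √(-28316 + (798 - 1337/8)) = √(-28316 + 5047/8) = √(-221481/8) = 3*I*√49218/4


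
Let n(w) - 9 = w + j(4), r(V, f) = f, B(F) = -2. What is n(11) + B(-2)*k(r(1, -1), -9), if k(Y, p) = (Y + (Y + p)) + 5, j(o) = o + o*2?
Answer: 44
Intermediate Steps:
j(o) = 3*o (j(o) = o + 2*o = 3*o)
n(w) = 21 + w (n(w) = 9 + (w + 3*4) = 9 + (w + 12) = 9 + (12 + w) = 21 + w)
k(Y, p) = 5 + p + 2*Y (k(Y, p) = (p + 2*Y) + 5 = 5 + p + 2*Y)
n(11) + B(-2)*k(r(1, -1), -9) = (21 + 11) - 2*(5 - 9 + 2*(-1)) = 32 - 2*(5 - 9 - 2) = 32 - 2*(-6) = 32 + 12 = 44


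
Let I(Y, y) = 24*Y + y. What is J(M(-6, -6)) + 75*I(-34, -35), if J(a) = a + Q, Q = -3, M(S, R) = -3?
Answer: -63831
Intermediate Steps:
I(Y, y) = y + 24*Y
J(a) = -3 + a (J(a) = a - 3 = -3 + a)
J(M(-6, -6)) + 75*I(-34, -35) = (-3 - 3) + 75*(-35 + 24*(-34)) = -6 + 75*(-35 - 816) = -6 + 75*(-851) = -6 - 63825 = -63831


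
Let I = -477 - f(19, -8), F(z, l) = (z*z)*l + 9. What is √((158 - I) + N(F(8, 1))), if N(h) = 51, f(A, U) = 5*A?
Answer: √781 ≈ 27.946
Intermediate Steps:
F(z, l) = 9 + l*z² (F(z, l) = z²*l + 9 = l*z² + 9 = 9 + l*z²)
I = -572 (I = -477 - 5*19 = -477 - 1*95 = -477 - 95 = -572)
√((158 - I) + N(F(8, 1))) = √((158 - 1*(-572)) + 51) = √((158 + 572) + 51) = √(730 + 51) = √781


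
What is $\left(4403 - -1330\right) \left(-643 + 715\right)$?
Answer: $412776$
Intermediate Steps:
$\left(4403 - -1330\right) \left(-643 + 715\right) = \left(4403 + 1330\right) 72 = 5733 \cdot 72 = 412776$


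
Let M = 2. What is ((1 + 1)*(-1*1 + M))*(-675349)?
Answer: -1350698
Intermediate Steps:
((1 + 1)*(-1*1 + M))*(-675349) = ((1 + 1)*(-1*1 + 2))*(-675349) = (2*(-1 + 2))*(-675349) = (2*1)*(-675349) = 2*(-675349) = -1350698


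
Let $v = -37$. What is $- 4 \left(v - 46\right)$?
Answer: $332$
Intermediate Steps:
$- 4 \left(v - 46\right) = - 4 \left(-37 - 46\right) = \left(-4\right) \left(-83\right) = 332$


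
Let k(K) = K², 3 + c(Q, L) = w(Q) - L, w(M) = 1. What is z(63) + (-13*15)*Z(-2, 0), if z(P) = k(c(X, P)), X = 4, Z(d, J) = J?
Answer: 4225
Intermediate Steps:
c(Q, L) = -2 - L (c(Q, L) = -3 + (1 - L) = -2 - L)
z(P) = (-2 - P)²
z(63) + (-13*15)*Z(-2, 0) = (2 + 63)² - 13*15*0 = 65² - 195*0 = 4225 + 0 = 4225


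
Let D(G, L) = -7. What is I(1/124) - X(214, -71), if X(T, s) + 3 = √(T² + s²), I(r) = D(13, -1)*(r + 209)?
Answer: -181047/124 - √50837 ≈ -1685.5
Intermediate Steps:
I(r) = -1463 - 7*r (I(r) = -7*(r + 209) = -7*(209 + r) = -1463 - 7*r)
X(T, s) = -3 + √(T² + s²)
I(1/124) - X(214, -71) = (-1463 - 7/124) - (-3 + √(214² + (-71)²)) = (-1463 - 7*1/124) - (-3 + √(45796 + 5041)) = (-1463 - 7/124) - (-3 + √50837) = -181419/124 + (3 - √50837) = -181047/124 - √50837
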